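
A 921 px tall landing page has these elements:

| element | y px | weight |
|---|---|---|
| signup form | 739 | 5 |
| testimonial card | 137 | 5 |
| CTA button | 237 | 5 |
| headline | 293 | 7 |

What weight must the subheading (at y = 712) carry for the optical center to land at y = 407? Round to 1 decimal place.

w ≈ 4.4

Fixed elements: Σw = 5 + 5 + 5 + 7 = 22, Σw·y = 5·739 + 5·137 + 5·237 + 7·293 = 7616.
Balance at y = 407 requires (7616 + w·712) / (22 + w) = 407.
So w = (407·22 − 7616)/(712 − 407) = 1338/305 ≈ 4.39.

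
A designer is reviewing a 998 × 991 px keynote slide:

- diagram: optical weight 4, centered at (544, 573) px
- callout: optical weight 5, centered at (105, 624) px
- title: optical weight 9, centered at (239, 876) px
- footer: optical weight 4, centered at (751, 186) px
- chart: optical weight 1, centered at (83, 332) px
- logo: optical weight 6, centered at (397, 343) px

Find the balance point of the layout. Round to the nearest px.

(356, 567)

Total weight = 4 + 5 + 9 + 4 + 1 + 6 = 29.
Σw·x = 4·544 + 5·105 + 9·239 + 4·751 + 1·83 + 6·397 = 10321, so x̄ = 10321/29 ≈ 355.90.
Σw·y = 4·573 + 5·624 + 9·876 + 4·186 + 1·332 + 6·343 = 16430, so ȳ = 16430/29 ≈ 566.55.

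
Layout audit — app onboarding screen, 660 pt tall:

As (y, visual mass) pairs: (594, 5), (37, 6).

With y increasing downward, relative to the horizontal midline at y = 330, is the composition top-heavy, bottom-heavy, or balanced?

Σw = 5 + 6 = 11.
y: (5·594 + 6·37) / 11 = 3192 / 11 ≈ 290.18
290.2 lies above (smaller y than) the midline 330, so the layout is top-heavy.

top-heavy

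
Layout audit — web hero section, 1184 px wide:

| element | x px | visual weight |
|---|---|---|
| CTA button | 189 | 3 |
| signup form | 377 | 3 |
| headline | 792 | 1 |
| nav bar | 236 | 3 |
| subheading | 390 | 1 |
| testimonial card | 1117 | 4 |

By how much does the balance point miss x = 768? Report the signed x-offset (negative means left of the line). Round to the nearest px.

≈ -231 px

Weights sum to 3 + 3 + 1 + 3 + 1 + 4 = 15.
x: (3·189 + 3·377 + 1·792 + 3·236 + 1·390 + 4·1117) / 15 = 8056 / 15 ≈ 537.07
Against x = 768, that's 537.07 − 768 = -230.93.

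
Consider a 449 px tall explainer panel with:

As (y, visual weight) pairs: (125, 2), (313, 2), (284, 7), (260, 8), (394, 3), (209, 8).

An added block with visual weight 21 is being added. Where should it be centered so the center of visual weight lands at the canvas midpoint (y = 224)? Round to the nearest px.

After adding the added block, total weight = 2 + 2 + 7 + 8 + 3 + 8 + 21 = 51.
y: target moment 51×224 = 11424; current 2·125 + 2·313 + 7·284 + 8·260 + 3·394 + 8·209 = 7798; the added block supplies 3626, so y = 3626/21 ≈ 172.67.

y ≈ 173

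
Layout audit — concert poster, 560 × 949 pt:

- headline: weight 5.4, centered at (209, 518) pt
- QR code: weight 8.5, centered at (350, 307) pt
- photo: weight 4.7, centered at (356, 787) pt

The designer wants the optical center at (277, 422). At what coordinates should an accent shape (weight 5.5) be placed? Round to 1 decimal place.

With the accent shape, Σw becomes 5.4 + 8.5 + 4.7 + 5.5 = 24.1.
x: need Σw·x = 24.1·277 = 6675.7. Existing = 5.4·209 + 8.5·350 + 4.7·356 = 5776.8. Remainder 898.9 / 5.5 ≈ 163.44.
y: need Σw·y = 24.1·422 = 10170.2. Existing = 5.4·518 + 8.5·307 + 4.7·787 = 9105.6. Remainder 1064.6 / 5.5 ≈ 193.56.

(163.4, 193.6)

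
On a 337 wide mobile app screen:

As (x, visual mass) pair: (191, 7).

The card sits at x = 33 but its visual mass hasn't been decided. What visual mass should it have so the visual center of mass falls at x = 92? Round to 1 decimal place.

w ≈ 11.7

The single fixed element contributes weight 7, moment 7·191 = 1337.
Set Σw·x/Σw = 92: (1337 + 33w) = 92·(7 + w).
Solving: w = (92·7 − 1337) / (33 − 92) = -693 / -59 ≈ 11.75.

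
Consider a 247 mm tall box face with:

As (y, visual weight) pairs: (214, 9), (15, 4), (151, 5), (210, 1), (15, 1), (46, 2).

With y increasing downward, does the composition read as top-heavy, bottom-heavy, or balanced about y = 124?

bottom-heavy

Total weight = 9 + 4 + 5 + 1 + 1 + 2 = 22.
Σw·y = 3058; ȳ = 3058/22 ≈ 139.00.
Since 139.0 is below (larger y than) 124, the composition reads bottom-heavy.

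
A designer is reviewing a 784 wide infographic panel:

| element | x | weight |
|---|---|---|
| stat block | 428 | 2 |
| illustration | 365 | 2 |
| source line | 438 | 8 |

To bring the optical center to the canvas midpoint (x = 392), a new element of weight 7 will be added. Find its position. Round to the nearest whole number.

x ≈ 337

After adding the new element, total weight = 2 + 2 + 8 + 7 = 19.
x: target moment 19×392 = 7448; current 2·428 + 2·365 + 8·438 = 5090; the new element supplies 2358, so x = 2358/7 ≈ 336.86.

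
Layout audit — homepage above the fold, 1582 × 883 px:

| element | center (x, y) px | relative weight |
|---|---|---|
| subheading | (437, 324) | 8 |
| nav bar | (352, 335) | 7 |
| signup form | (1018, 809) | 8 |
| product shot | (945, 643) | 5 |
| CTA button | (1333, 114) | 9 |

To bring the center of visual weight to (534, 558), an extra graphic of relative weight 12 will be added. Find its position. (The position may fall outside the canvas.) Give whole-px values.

(-388, 974)

New total weight: (8 + 7 + 8 + 5 + 9) + 12 = 49.
Along x: (30826 + 12·x) / 49 = 534 (existing moment 8·437 + 7·352 + 8·1018 + 5·945 + 9·1333 = 30826) ⇒ x = (26166 − 30826) / 12 ≈ -388.33.
Along y: (15650 + 12·y) / 49 = 558 (existing moment 8·324 + 7·335 + 8·809 + 5·643 + 9·114 = 15650) ⇒ y = (27342 − 15650) / 12 ≈ 974.33.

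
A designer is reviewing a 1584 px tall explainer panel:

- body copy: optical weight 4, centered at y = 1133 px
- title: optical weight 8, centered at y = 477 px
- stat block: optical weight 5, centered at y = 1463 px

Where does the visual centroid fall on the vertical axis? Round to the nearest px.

y ≈ 921

Weights sum to 4 + 8 + 5 = 17.
y-moment: 4·1133 + 8·477 + 5·1463 = 15663; centroid 15663/17 ≈ 921.35.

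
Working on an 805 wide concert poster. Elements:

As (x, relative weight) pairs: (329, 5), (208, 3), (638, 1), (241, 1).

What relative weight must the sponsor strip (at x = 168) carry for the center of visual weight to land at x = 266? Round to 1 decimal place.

w ≈ 5.0

Known weights sum to 5 + 3 + 1 + 1 = 10; their moment is 5·329 + 3·208 + 1·638 + 1·241 = 3148.
Balance at x = 266 requires (3148 + w·168) / (10 + w) = 266.
So w = (266·10 − 3148)/(168 − 266) = -488/-98 ≈ 4.98.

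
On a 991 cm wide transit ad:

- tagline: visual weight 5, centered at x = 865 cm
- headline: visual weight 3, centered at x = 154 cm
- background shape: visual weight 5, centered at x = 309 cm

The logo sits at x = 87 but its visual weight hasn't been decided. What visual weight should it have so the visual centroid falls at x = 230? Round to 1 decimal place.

w ≈ 23.4

Known weights sum to 5 + 3 + 5 = 13; their moment is 5·865 + 3·154 + 5·309 = 6332.
Set Σw·x/Σw = 230: (6332 + 87w) = 230·(13 + w).
So w = (230·13 − 6332)/(87 − 230) = -3342/-143 ≈ 23.37.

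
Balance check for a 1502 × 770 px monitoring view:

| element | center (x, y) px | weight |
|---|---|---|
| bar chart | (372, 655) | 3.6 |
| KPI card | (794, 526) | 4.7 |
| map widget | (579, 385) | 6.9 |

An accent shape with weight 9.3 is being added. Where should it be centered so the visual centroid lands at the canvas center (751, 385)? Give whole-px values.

With the accent shape, Σw becomes 3.6 + 4.7 + 6.9 + 9.3 = 24.5.
x: need Σw·x = 24.5·751 = 18399.5. Existing = 3.6·372 + 4.7·794 + 6.9·579 = 9066.1. Remainder 9333.4 / 9.3 ≈ 1003.59.
y: need Σw·y = 24.5·385 = 9432.5. Existing = 3.6·655 + 4.7·526 + 6.9·385 = 7486.7. Remainder 1945.8 / 9.3 ≈ 209.23.

(1004, 209)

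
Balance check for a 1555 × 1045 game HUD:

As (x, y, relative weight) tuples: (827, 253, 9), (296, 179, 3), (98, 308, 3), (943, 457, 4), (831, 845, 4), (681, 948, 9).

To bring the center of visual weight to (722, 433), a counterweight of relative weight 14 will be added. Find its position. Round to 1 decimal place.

After adding the counterweight, total weight = 9 + 3 + 3 + 4 + 4 + 9 + 14 = 46.
x: target moment 46×722 = 33212; current 9·827 + 3·296 + 3·98 + 4·943 + 4·831 + 9·681 = 21850; the counterweight supplies 11362, so x = 11362/14 ≈ 811.57.
y: target moment 46×433 = 19918; current 9·253 + 3·179 + 3·308 + 4·457 + 4·845 + 9·948 = 17478; the counterweight supplies 2440, so y = 2440/14 ≈ 174.29.

(811.6, 174.3)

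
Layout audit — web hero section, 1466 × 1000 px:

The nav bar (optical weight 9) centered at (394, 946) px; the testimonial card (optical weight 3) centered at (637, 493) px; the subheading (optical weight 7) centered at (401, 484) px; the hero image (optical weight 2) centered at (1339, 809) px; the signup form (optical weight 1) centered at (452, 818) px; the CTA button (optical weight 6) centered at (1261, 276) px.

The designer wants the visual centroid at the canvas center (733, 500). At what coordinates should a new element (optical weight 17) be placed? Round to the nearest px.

(825, 296)

New total weight: (9 + 3 + 7 + 2 + 1 + 6) + 17 = 45.
x: target moment 45×733 = 32985; current 9·394 + 3·637 + 7·401 + 2·1339 + 1·452 + 6·1261 = 18960; the new element supplies 14025, so x = 14025/17 ≈ 825.00.
y: target moment 45×500 = 22500; current 9·946 + 3·493 + 7·484 + 2·809 + 1·818 + 6·276 = 17473; the new element supplies 5027, so y = 5027/17 ≈ 295.71.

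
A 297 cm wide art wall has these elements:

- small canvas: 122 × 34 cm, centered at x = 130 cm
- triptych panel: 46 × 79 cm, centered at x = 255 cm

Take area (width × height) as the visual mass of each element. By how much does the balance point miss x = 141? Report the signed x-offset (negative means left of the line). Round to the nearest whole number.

≈ 47 cm

Taking area as weight: small canvas 122·34 = 4148, triptych panel 46·79 = 3634. Sum 7782.
Σw·x = 4148·130 + 3634·255 = 1465910, so x̄ = 1465910/7782 ≈ 188.37.
Against x = 141, that's 188.37 − 141 = 47.37.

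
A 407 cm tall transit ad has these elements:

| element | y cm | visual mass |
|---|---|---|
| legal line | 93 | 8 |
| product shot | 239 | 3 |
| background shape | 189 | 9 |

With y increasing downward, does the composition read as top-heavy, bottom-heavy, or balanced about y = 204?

Weights sum to 8 + 3 + 9 = 20.
y: (8·93 + 3·239 + 9·189) / 20 = 3162 / 20 ≈ 158.10
158.1 lies above (smaller y than) the midline 204, so the layout is top-heavy.

top-heavy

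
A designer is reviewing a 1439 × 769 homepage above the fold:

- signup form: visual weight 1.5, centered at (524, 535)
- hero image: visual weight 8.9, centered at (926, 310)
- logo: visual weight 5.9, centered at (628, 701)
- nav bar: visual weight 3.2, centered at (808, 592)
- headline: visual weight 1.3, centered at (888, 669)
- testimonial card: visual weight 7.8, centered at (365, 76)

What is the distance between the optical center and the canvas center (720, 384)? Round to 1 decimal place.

≈ 44.6

Weights sum to 1.5 + 8.9 + 5.9 + 3.2 + 1.3 + 7.8 = 28.6.
x-moment: 1.5·524 + 8.9·926 + 5.9·628 + 3.2·808 + 1.3·888 + 7.8·365 = 19319.6; centroid 19319.6/28.6 ≈ 675.51.
y-moment: 1.5·535 + 8.9·310 + 5.9·701 + 3.2·592 + 1.3·669 + 7.8·76 = 11054.3; centroid 11054.3/28.6 ≈ 386.51.
Offset from (720, 384): Δx ≈ -44.49, Δy ≈ 2.51; distance = √(Δx² + Δy²) ≈ 44.56.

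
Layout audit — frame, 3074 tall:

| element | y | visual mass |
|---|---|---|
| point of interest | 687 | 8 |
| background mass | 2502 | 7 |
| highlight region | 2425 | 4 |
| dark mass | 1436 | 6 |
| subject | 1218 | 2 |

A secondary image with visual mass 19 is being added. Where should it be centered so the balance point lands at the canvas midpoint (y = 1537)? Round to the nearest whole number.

With the secondary image, Σw becomes 8 + 7 + 4 + 6 + 2 + 19 = 46.
y: need Σw·y = 46·1537 = 70702. Existing = 8·687 + 7·2502 + 4·2425 + 6·1436 + 2·1218 = 43762. Remainder 26940 / 19 ≈ 1417.89.

y ≈ 1418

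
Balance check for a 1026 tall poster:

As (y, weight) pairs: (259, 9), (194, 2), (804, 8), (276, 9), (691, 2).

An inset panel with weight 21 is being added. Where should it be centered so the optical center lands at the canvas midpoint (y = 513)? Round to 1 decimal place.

After adding the inset panel, total weight = 9 + 2 + 8 + 9 + 2 + 21 = 51.
y: need Σw·y = 51·513 = 26163. Existing = 9·259 + 2·194 + 8·804 + 9·276 + 2·691 = 13017. Remainder 13146 / 21 ≈ 626.00.

y ≈ 626.0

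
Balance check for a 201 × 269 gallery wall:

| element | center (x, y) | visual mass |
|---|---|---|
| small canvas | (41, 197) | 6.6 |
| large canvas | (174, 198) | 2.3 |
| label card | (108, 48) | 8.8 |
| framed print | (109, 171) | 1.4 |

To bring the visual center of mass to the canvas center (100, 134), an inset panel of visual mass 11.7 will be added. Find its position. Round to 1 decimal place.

(111.6, 146.1)

After adding the inset panel, total weight = 6.6 + 2.3 + 8.8 + 1.4 + 11.7 = 30.8.
x: target moment 30.8×100 = 3080.0; current 6.6·41 + 2.3·174 + 8.8·108 + 1.4·109 = 1773.8; the inset panel supplies 1306.2, so x = 1306.2/11.7 ≈ 111.64.
y: target moment 30.8×134 = 4127.2; current 6.6·197 + 2.3·198 + 8.8·48 + 1.4·171 = 2417.4; the inset panel supplies 1709.8, so y = 1709.8/11.7 ≈ 146.14.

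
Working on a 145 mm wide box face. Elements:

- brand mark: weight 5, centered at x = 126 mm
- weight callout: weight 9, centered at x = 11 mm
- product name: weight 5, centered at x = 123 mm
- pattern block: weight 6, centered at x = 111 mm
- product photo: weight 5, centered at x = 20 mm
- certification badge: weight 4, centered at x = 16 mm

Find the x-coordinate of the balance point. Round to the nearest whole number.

Σw = 5 + 9 + 5 + 6 + 5 + 4 = 34.
x: (5·126 + 9·11 + 5·123 + 6·111 + 5·20 + 4·16) / 34 = 2174 / 34 ≈ 63.94

x ≈ 64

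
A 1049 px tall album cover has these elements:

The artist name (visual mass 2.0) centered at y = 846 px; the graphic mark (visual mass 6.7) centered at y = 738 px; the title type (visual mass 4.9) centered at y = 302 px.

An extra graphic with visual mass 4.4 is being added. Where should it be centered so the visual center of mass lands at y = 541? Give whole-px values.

y ≈ 369

New total weight: (2.0 + 6.7 + 4.9) + 4.4 = 18.0.
y: need Σw·y = 18.0·541 = 9738.0. Existing = 2.0·846 + 6.7·738 + 4.9·302 = 8116.4. Remainder 1621.6 / 4.4 ≈ 368.55.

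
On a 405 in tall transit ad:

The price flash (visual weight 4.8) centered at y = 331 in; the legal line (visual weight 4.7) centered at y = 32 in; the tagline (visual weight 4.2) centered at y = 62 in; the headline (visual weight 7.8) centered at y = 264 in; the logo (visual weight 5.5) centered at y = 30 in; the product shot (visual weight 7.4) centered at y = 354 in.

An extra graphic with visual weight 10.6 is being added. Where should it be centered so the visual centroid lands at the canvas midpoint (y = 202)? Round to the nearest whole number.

New total weight: (4.8 + 4.7 + 4.2 + 7.8 + 5.5 + 7.4) + 10.6 = 45.0.
y: need Σw·y = 45.0·202 = 9090.0. Existing = 4.8·331 + 4.7·32 + 4.2·62 + 7.8·264 + 5.5·30 + 7.4·354 = 6843.4. Remainder 2246.6 / 10.6 ≈ 211.94.

y ≈ 212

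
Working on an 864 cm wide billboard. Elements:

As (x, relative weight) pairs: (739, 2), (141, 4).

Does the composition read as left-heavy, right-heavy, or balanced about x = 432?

Total weight = 2 + 4 = 6.
x: (2·739 + 4·141) / 6 = 2042 / 6 ≈ 340.33
340.3 vs midline 432 → left-heavy.

left-heavy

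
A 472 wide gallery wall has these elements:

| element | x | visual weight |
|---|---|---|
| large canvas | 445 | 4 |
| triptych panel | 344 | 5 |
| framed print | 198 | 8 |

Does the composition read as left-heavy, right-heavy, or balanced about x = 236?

right-heavy

Σw = 4 + 5 + 8 = 17.
x-moment: 4·445 + 5·344 + 8·198 = 5084; centroid 5084/17 ≈ 299.06.
Since 299.1 is right of 236, the composition reads right-heavy.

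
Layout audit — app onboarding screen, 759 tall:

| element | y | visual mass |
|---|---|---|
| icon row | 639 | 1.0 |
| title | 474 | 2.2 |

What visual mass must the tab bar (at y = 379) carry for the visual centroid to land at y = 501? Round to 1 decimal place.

w ≈ 0.6

Known weights sum to 1.0 + 2.2 = 3.2; their moment is 1.0·639 + 2.2·474 = 1681.8.
Balance at y = 501 requires (1681.8 + w·379) / (3.2 + w) = 501.
Solving: w = (501·3.2 − 1681.8) / (379 − 501) = -78.6 / -122 ≈ 0.64.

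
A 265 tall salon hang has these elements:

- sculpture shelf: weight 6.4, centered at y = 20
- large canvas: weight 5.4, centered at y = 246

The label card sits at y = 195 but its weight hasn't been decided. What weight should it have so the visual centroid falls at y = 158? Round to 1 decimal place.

Known weights sum to 6.4 + 5.4 = 11.8; their moment is 6.4·20 + 5.4·246 = 1456.4.
Set Σw·y/Σw = 158: (1456.4 + 195w) = 158·(11.8 + w).
Solving: w = (158·11.8 − 1456.4) / (195 − 158) = 408.0 / 37 ≈ 11.03.

w ≈ 11.0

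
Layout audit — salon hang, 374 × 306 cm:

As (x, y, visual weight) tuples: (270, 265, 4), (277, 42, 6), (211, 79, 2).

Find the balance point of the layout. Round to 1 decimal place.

(263.7, 122.5)

Weights sum to 4 + 6 + 2 = 12.
Σw·x = 4·270 + 6·277 + 2·211 = 3164, so x̄ = 3164/12 ≈ 263.67.
Σw·y = 4·265 + 6·42 + 2·79 = 1470, so ȳ = 1470/12 ≈ 122.50.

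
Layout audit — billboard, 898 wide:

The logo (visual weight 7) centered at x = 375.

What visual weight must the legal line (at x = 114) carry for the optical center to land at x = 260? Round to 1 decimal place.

The single fixed element contributes weight 7, moment 7·375 = 2625.
Balance at x = 260 requires (2625 + w·114) / (7 + w) = 260.
Solving: w = (260·7 − 2625) / (114 − 260) = -805 / -146 ≈ 5.51.

w ≈ 5.5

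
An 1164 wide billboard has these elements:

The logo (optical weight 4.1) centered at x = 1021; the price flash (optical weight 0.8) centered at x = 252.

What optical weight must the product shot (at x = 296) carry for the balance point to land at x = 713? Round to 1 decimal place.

Fixed elements: Σw = 4.1 + 0.8 = 4.9, Σw·x = 4.1·1021 + 0.8·252 = 4387.7.
Set Σw·x/Σw = 713: (4387.7 + 296w) = 713·(4.9 + w).
Rearranging, w·(296 − 713) = 713·4.9 − 4387.7 = -894.0, so w ≈ -894.0/-417 = 2.14.

w ≈ 2.1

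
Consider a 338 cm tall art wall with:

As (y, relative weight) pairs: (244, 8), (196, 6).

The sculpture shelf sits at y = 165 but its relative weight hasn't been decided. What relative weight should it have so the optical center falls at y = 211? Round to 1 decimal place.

Fixed elements: Σw = 8 + 6 = 14, Σw·y = 8·244 + 6·196 = 3128.
Set Σw·y/Σw = 211: (3128 + 165w) = 211·(14 + w).
So w = (211·14 − 3128)/(165 − 211) = -174/-46 ≈ 3.78.

w ≈ 3.8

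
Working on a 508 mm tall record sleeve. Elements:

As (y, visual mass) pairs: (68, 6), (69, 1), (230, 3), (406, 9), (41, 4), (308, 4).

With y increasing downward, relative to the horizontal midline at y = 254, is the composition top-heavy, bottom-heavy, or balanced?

Weights sum to 6 + 1 + 3 + 9 + 4 + 4 = 27.
y: (6·68 + 1·69 + 3·230 + 9·406 + 4·41 + 4·308) / 27 = 6217 / 27 ≈ 230.26
230.3 vs midline 254 → top-heavy.

top-heavy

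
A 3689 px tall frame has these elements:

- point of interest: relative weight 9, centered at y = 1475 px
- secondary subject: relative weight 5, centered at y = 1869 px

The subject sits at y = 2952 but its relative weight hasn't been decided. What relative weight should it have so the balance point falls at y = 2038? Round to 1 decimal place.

Existing Σw = 14 (9 + 5); existing moment 9·1475 + 5·1869 = 22620.
Balance at y = 2038 requires (22620 + w·2952) / (14 + w) = 2038.
Rearranging, w·(2952 − 2038) = 2038·14 − 22620 = 5912, so w ≈ 5912/914 = 6.47.

w ≈ 6.5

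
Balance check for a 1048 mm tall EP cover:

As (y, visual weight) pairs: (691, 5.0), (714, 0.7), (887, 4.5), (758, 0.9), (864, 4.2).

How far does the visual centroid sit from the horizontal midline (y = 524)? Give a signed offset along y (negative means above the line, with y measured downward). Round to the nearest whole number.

≈ 277 mm

Total weight = 5.0 + 0.7 + 4.5 + 0.9 + 4.2 = 15.3.
Σw·y = 5.0·691 + 0.7·714 + 4.5·887 + 0.9·758 + 4.2·864 = 12257.3, so ȳ = 12257.3/15.3 ≈ 801.13.
Difference: 801.13 − 524 ≈ 277.13.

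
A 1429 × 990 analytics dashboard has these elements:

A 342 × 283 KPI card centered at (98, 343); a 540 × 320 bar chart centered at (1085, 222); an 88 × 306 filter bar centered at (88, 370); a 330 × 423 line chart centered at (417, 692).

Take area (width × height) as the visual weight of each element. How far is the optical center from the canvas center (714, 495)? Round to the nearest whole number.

Areas: KPI card 342·283 = 96786, bar chart 540·320 = 172800, filter bar 88·306 = 26928, line chart 330·423 = 139590. Total weight = 436104.
Σw·x = 96786·98 + 172800·1085 + 26928·88 + 139590·417 = 257551722, so x̄ = 257551722/436104 ≈ 590.57.
Σw·y = 96786·343 + 172800·222 + 26928·370 + 139590·692 = 178118838, so ȳ = 178118838/436104 ≈ 408.43.
Relative to (714, 495): Δ = (-123.43, -86.57); |Δ| = √(-123.43² + -86.57²) ≈ 150.76.

≈ 151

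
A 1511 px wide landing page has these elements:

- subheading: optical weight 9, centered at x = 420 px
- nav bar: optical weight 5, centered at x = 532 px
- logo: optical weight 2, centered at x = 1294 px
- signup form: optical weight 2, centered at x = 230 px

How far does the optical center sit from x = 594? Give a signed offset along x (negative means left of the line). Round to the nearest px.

Σw = 9 + 5 + 2 + 2 = 18.
x-moment: 9·420 + 5·532 + 2·1294 + 2·230 = 9488; centroid 9488/18 ≈ 527.11.
Against x = 594, that's 527.11 − 594 = -66.89.

≈ -67 px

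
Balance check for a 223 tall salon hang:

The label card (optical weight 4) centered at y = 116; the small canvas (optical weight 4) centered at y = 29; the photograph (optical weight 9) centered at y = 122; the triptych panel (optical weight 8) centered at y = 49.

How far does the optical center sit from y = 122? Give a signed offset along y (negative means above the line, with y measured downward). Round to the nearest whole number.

Σw = 4 + 4 + 9 + 8 = 25.
Σw·y = 4·116 + 4·29 + 9·122 + 8·49 = 2070, so ȳ = 2070/25 ≈ 82.80.
Offset from y = 122: 82.80 − 122 ≈ -39.20.

≈ -39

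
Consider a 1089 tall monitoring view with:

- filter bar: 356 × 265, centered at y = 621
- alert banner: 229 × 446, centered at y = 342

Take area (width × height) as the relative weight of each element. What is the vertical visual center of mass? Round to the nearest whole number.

y ≈ 476

Areas → weights: filter bar 356·265 = 94340, alert banner 229·446 = 102134; Σw = 196474.
Σw·y = 94340·621 + 102134·342 = 93514968, so ȳ = 93514968/196474 ≈ 475.97.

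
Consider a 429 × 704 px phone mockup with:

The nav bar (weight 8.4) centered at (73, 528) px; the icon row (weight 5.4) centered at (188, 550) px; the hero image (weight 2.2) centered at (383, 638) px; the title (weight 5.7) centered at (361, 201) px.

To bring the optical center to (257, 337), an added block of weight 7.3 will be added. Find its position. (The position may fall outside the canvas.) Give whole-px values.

With the added block, Σw becomes 8.4 + 5.4 + 2.2 + 5.7 + 7.3 = 29.0.
Along x: (4528.7 + 7.3·x) / 29.0 = 257 (existing moment 8.4·73 + 5.4·188 + 2.2·383 + 5.7·361 = 4528.7) ⇒ x = (7453.0 − 4528.7) / 7.3 ≈ 400.59.
Along y: (9954.5 + 7.3·y) / 29.0 = 337 (existing moment 8.4·528 + 5.4·550 + 2.2·638 + 5.7·201 = 9954.5) ⇒ y = (9773.0 − 9954.5) / 7.3 ≈ -24.86.

(401, -25)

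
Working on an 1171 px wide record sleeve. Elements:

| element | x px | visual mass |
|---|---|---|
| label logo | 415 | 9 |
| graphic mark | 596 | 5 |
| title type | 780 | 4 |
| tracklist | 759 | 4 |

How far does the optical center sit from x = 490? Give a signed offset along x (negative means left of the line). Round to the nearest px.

Weights sum to 9 + 5 + 4 + 4 = 22.
Σw·x = 9·415 + 5·596 + 4·780 + 4·759 = 12871, so x̄ = 12871/22 ≈ 585.05.
Offset from x = 490: 585.05 − 490 ≈ 95.05.

≈ 95 px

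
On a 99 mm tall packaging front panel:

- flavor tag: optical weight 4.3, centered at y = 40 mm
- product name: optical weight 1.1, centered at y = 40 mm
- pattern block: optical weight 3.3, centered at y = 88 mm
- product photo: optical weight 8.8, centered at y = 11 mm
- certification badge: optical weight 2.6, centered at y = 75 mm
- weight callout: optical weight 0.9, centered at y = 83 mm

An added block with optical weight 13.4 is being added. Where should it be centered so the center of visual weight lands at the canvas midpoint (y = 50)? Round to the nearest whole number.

New total weight: (4.3 + 1.1 + 3.3 + 8.8 + 2.6 + 0.9) + 13.4 = 34.4.
y: target moment 34.4×50 = 1720.0; current 4.3·40 + 1.1·40 + 3.3·88 + 8.8·11 + 2.6·75 + 0.9·83 = 872.9; the added block supplies 847.1, so y = 847.1/13.4 ≈ 63.22.

y ≈ 63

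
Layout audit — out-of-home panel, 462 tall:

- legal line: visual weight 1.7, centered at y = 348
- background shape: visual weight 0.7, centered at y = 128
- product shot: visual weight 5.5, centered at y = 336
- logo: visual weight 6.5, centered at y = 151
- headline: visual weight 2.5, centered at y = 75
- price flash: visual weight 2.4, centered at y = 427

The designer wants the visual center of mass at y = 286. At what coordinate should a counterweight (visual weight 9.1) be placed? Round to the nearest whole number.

After adding the counterweight, total weight = 1.7 + 0.7 + 5.5 + 6.5 + 2.5 + 2.4 + 9.1 = 28.4.
y: need Σw·y = 28.4·286 = 8122.4. Existing = 1.7·348 + 0.7·128 + 5.5·336 + 6.5·151 + 2.5·75 + 2.4·427 = 4723.0. Remainder 3399.4 / 9.1 ≈ 373.56.

y ≈ 374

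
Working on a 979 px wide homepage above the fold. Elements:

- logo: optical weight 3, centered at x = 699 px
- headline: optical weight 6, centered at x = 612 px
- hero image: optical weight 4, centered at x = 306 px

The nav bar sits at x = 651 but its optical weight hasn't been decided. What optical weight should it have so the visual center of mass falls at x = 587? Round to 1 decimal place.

Known weights sum to 3 + 6 + 4 = 13; their moment is 3·699 + 6·612 + 4·306 = 6993.
For the centroid to hit 587: (6993 + w·651) / (13 + w) = 587.
Solving: w = (587·13 − 6993) / (651 − 587) = 638 / 64 ≈ 9.97.

w ≈ 10.0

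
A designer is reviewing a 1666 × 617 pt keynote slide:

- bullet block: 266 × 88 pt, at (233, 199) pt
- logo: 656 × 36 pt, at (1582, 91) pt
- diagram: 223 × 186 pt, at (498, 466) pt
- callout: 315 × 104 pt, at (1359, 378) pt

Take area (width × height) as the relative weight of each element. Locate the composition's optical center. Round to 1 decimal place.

(890.6, 317.7)

Taking area as weight: bullet block 266·88 = 23408, logo 656·36 = 23616, diagram 223·186 = 41478, callout 315·104 = 32760. Sum 121262.
Σw·x = 23408·233 + 23616·1582 + 41478·498 + 32760·1359 = 107991460, so x̄ = 107991460/121262 ≈ 890.56.
Σw·y = 23408·199 + 23616·91 + 41478·466 + 32760·378 = 38519276, so ȳ = 38519276/121262 ≈ 317.65.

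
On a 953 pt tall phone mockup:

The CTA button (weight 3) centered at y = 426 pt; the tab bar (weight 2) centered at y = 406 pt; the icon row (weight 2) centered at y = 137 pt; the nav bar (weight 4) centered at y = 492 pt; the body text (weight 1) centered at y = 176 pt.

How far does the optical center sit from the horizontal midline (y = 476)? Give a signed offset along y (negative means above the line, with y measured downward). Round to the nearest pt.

≈ -100 pt

Total weight = 3 + 2 + 2 + 4 + 1 = 12.
y-moment: 3·426 + 2·406 + 2·137 + 4·492 + 1·176 = 4508; centroid 4508/12 ≈ 375.67.
Against y = 476, that's 375.67 − 476 = -100.33.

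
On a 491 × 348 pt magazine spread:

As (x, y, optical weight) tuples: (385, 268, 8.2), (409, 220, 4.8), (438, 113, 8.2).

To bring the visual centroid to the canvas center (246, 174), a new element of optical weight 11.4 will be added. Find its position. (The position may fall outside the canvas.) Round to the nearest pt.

(-61, 131)

New total weight: (8.2 + 4.8 + 8.2) + 11.4 = 32.6.
x: need Σw·x = 32.6·246 = 8019.6. Existing = 8.2·385 + 4.8·409 + 8.2·438 = 8711.8. Remainder -692.2 / 11.4 ≈ -60.72.
y: need Σw·y = 32.6·174 = 5672.4. Existing = 8.2·268 + 4.8·220 + 8.2·113 = 4180.2. Remainder 1492.2 / 11.4 ≈ 130.89.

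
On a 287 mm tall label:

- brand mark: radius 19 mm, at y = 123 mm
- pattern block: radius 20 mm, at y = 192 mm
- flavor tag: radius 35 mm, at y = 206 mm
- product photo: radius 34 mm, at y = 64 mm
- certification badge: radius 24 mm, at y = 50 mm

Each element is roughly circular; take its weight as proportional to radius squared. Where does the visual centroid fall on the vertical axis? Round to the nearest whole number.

y ≈ 128

r² weights: brand mark 19² = 361, pattern block 20² = 400, flavor tag 35² = 1225, product photo 34² = 1156, certification badge 24² = 576. Total = 3718.
y: (361·123 + 400·192 + 1225·206 + 1156·64 + 576·50) / 3718 = 476337 / 3718 ≈ 128.12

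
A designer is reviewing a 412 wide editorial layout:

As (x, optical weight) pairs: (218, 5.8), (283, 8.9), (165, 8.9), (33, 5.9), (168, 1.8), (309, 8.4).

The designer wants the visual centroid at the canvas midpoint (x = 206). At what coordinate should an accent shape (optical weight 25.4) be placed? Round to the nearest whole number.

New total weight: (5.8 + 8.9 + 8.9 + 5.9 + 1.8 + 8.4) + 25.4 = 65.1.
Along x: (8344.3 + 25.4·x) / 65.1 = 206 (existing moment 5.8·218 + 8.9·283 + 8.9·165 + 5.9·33 + 1.8·168 + 8.4·309 = 8344.3) ⇒ x = (13410.6 − 8344.3) / 25.4 ≈ 199.46.

x ≈ 199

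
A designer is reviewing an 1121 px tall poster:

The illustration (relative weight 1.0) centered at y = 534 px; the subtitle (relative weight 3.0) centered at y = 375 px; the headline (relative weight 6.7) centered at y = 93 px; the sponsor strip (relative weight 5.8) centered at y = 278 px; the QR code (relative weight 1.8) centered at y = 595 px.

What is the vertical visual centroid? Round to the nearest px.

Weights sum to 1.0 + 3.0 + 6.7 + 5.8 + 1.8 = 18.3.
Σw·y = 1.0·534 + 3.0·375 + 6.7·93 + 5.8·278 + 1.8·595 = 4965.5, so ȳ = 4965.5/18.3 ≈ 271.34.

y ≈ 271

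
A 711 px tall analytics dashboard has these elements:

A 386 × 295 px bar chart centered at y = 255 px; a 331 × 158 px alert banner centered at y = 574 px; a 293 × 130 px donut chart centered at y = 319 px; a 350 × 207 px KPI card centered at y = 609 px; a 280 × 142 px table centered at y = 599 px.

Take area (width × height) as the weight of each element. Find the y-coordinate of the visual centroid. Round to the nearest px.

y ≈ 440

Taking area as weight: bar chart 386·295 = 113870, alert banner 331·158 = 52298, donut chart 293·130 = 38090, KPI card 350·207 = 72450, table 280·142 = 39760. Sum 316468.
y: (113870·255 + 52298·574 + 38090·319 + 72450·609 + 39760·599) / 316468 = 139144902 / 316468 ≈ 439.68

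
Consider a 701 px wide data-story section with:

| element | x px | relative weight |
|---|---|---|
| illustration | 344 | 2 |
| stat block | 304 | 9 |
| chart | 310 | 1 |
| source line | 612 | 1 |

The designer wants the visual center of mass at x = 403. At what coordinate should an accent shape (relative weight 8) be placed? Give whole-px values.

After adding the accent shape, total weight = 2 + 9 + 1 + 1 + 8 = 21.
x: target moment 21×403 = 8463; current 2·344 + 9·304 + 1·310 + 1·612 = 4346; the accent shape supplies 4117, so x = 4117/8 ≈ 514.62.

x ≈ 515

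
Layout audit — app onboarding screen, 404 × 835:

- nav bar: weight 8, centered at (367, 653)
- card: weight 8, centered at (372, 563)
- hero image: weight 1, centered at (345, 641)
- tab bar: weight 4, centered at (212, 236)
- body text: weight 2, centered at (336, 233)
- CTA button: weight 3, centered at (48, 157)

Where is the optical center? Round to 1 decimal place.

(304.7, 471.2)

Weights sum to 8 + 8 + 1 + 4 + 2 + 3 = 26.
x: (8·367 + 8·372 + 1·345 + 4·212 + 2·336 + 3·48) / 26 = 7921 / 26 ≈ 304.65
y: (8·653 + 8·563 + 1·641 + 4·236 + 2·233 + 3·157) / 26 = 12250 / 26 ≈ 471.15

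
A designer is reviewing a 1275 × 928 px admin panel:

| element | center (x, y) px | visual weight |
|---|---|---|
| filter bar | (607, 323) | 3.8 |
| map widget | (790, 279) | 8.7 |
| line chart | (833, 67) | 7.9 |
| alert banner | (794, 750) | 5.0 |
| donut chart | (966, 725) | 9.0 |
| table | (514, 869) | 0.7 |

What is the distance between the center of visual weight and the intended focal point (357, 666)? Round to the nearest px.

≈ 520 px

Weights sum to 3.8 + 8.7 + 7.9 + 5.0 + 9.0 + 0.7 = 35.1.
x: moment 28784.1 / weight 35.1 ≈ 820.06
Σw·y = 15067.3; ȳ = 15067.3/35.1 ≈ 429.27.
From (357, 666): dx = 463.06, dy = -236.73, so the distance is √(dx²+dy²) ≈ 520.06.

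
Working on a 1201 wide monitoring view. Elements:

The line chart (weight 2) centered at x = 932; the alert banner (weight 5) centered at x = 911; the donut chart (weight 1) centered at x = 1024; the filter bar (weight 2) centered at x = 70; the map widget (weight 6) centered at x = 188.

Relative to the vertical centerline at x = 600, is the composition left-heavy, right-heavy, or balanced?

Weights sum to 2 + 5 + 1 + 2 + 6 = 16.
x-moment: 2·932 + 5·911 + 1·1024 + 2·70 + 6·188 = 8711; centroid 8711/16 ≈ 544.44.
Since 544.4 is left of 600, the composition reads left-heavy.

left-heavy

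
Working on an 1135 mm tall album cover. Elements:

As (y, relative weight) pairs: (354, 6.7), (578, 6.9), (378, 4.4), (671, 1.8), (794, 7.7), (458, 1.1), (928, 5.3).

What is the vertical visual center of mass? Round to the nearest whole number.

y ≈ 613

Σw = 6.7 + 6.9 + 4.4 + 1.8 + 7.7 + 1.1 + 5.3 = 33.9.
y: (6.7·354 + 6.9·578 + 4.4·378 + 1.8·671 + 7.7·794 + 1.1·458 + 5.3·928) / 33.9 = 20767.0 / 33.9 ≈ 612.60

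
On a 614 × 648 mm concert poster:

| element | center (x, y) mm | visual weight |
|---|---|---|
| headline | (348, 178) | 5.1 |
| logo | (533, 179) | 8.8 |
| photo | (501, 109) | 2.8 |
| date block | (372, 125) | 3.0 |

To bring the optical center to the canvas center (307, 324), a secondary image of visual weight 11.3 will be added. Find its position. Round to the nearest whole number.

After adding the secondary image, total weight = 5.1 + 8.8 + 2.8 + 3.0 + 11.3 = 31.0.
Along x: (8984.0 + 11.3·x) / 31.0 = 307 (existing moment 5.1·348 + 8.8·533 + 2.8·501 + 3.0·372 = 8984.0) ⇒ x = (9517.0 − 8984.0) / 11.3 ≈ 47.17.
Along y: (3163.2 + 11.3·y) / 31.0 = 324 (existing moment 5.1·178 + 8.8·179 + 2.8·109 + 3.0·125 = 3163.2) ⇒ y = (10044.0 − 3163.2) / 11.3 ≈ 608.92.

(47, 609)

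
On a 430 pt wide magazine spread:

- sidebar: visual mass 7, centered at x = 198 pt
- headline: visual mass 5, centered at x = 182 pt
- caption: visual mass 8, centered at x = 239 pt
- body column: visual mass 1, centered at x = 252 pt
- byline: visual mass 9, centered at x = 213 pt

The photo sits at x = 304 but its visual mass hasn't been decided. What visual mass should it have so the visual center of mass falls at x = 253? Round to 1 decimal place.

Fixed elements: Σw = 7 + 5 + 8 + 1 + 9 = 30, Σw·x = 7·198 + 5·182 + 8·239 + 1·252 + 9·213 = 6377.
Balance at x = 253 requires (6377 + w·304) / (30 + w) = 253.
Rearranging, w·(304 − 253) = 253·30 − 6377 = 1213, so w ≈ 1213/51 = 23.78.

w ≈ 23.8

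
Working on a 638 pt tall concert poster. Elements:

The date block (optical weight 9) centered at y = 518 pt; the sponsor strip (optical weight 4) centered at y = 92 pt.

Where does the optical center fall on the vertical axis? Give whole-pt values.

Weights sum to 9 + 4 = 13.
y: (9·518 + 4·92) / 13 = 5030 / 13 ≈ 386.92

y ≈ 387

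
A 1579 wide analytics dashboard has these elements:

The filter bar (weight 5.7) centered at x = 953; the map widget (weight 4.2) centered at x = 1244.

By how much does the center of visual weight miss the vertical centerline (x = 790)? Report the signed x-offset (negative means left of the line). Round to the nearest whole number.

Total weight = 5.7 + 4.2 = 9.9.
Σw·x = 5.7·953 + 4.2·1244 = 10656.9, so x̄ = 10656.9/9.9 ≈ 1076.45.
Difference: 1076.45 − 790 ≈ 286.45.

≈ 286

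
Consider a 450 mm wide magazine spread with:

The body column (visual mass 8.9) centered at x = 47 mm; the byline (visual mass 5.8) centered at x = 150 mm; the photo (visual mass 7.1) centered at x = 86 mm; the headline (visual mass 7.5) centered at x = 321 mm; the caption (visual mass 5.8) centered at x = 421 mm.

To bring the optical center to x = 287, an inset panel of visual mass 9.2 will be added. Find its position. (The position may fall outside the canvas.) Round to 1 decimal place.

x ≈ 648.5

With the inset panel, Σw becomes 8.9 + 5.8 + 7.1 + 7.5 + 5.8 + 9.2 = 44.3.
Along x: (6748.2 + 9.2·x) / 44.3 = 287 (existing moment 8.9·47 + 5.8·150 + 7.1·86 + 7.5·321 + 5.8·421 = 6748.2) ⇒ x = (12714.1 − 6748.2) / 9.2 ≈ 648.47.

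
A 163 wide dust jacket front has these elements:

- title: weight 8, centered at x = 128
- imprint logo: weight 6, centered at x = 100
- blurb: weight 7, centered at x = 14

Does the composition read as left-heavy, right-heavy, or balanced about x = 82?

balanced

Weights sum to 8 + 6 + 7 = 21.
Σw·x = 8·128 + 6·100 + 7·14 = 1722, so x̄ = 1722/21 ≈ 82.00.
82.00 = 82 exactly: balanced.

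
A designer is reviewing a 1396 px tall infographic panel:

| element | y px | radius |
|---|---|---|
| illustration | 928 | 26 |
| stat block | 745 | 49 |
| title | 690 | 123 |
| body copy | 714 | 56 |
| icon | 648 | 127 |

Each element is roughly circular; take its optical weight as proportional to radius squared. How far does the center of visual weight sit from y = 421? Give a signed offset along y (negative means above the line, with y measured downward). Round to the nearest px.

≈ 261 px

Weights ∝ r²: illustration 26² = 676, stat block 49² = 2401, title 123² = 15129, body copy 56² = 3136, icon 127² = 16129; Σw = 37471.
y: (676·928 + 2401·745 + 15129·690 + 3136·714 + 16129·648) / 37471 = 25545779 / 37471 ≈ 681.75
Against y = 421, that's 681.75 − 421 = 260.75.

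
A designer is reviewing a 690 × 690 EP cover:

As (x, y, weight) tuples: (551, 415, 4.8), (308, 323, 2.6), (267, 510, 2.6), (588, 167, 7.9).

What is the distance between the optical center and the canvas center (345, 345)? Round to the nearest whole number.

≈ 151

Total weight = 4.8 + 2.6 + 2.6 + 7.9 = 17.9.
x: (4.8·551 + 2.6·308 + 2.6·267 + 7.9·588) / 17.9 = 8785.0 / 17.9 ≈ 490.78
y: (4.8·415 + 2.6·323 + 2.6·510 + 7.9·167) / 17.9 = 5477.1 / 17.9 ≈ 305.98
Relative to (345, 345): Δ = (145.78, -39.02); |Δ| = √(145.78² + -39.02²) ≈ 150.91.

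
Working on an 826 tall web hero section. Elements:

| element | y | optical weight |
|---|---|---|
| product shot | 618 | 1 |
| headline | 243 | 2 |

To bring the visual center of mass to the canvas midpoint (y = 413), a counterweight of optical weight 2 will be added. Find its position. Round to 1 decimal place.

y ≈ 480.5

With the counterweight, Σw becomes 1 + 2 + 2 = 5.
y: need Σw·y = 5·413 = 2065. Existing = 1·618 + 2·243 = 1104. Remainder 961 / 2 ≈ 480.50.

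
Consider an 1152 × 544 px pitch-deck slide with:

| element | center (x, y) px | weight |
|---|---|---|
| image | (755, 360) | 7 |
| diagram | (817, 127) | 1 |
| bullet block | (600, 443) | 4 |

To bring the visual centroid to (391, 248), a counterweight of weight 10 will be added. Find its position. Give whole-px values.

After adding the counterweight, total weight = 7 + 1 + 4 + 10 = 22.
Along x: (8502 + 10·x) / 22 = 391 (existing moment 7·755 + 1·817 + 4·600 = 8502) ⇒ x = (8602 − 8502) / 10 ≈ 10.00.
Along y: (4419 + 10·y) / 22 = 248 (existing moment 7·360 + 1·127 + 4·443 = 4419) ⇒ y = (5456 − 4419) / 10 ≈ 103.70.

(10, 104)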